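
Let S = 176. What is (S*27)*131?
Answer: 622512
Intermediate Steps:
(S*27)*131 = (176*27)*131 = 4752*131 = 622512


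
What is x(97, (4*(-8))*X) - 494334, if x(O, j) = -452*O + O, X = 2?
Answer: -538081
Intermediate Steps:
x(O, j) = -451*O
x(97, (4*(-8))*X) - 494334 = -451*97 - 494334 = -43747 - 494334 = -538081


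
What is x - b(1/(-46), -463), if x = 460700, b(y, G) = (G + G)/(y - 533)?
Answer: 11295860704/24519 ≈ 4.6070e+5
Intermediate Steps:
b(y, G) = 2*G/(-533 + y) (b(y, G) = (2*G)/(-533 + y) = 2*G/(-533 + y))
x - b(1/(-46), -463) = 460700 - 2*(-463)/(-533 + 1/(-46)) = 460700 - 2*(-463)/(-533 - 1/46) = 460700 - 2*(-463)/(-24519/46) = 460700 - 2*(-463)*(-46)/24519 = 460700 - 1*42596/24519 = 460700 - 42596/24519 = 11295860704/24519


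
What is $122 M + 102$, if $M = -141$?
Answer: $-17100$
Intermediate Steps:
$122 M + 102 = 122 \left(-141\right) + 102 = -17202 + 102 = -17100$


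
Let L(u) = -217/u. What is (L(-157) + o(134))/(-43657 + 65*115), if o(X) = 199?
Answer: -15730/2840287 ≈ -0.0055382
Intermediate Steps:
(L(-157) + o(134))/(-43657 + 65*115) = (-217/(-157) + 199)/(-43657 + 65*115) = (-217*(-1/157) + 199)/(-43657 + 7475) = (217/157 + 199)/(-36182) = (31460/157)*(-1/36182) = -15730/2840287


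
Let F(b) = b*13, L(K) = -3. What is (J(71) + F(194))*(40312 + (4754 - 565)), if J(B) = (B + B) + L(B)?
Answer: 118417161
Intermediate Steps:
F(b) = 13*b
J(B) = -3 + 2*B (J(B) = (B + B) - 3 = 2*B - 3 = -3 + 2*B)
(J(71) + F(194))*(40312 + (4754 - 565)) = ((-3 + 2*71) + 13*194)*(40312 + (4754 - 565)) = ((-3 + 142) + 2522)*(40312 + 4189) = (139 + 2522)*44501 = 2661*44501 = 118417161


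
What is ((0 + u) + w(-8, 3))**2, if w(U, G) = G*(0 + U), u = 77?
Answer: 2809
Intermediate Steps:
w(U, G) = G*U
((0 + u) + w(-8, 3))**2 = ((0 + 77) + 3*(-8))**2 = (77 - 24)**2 = 53**2 = 2809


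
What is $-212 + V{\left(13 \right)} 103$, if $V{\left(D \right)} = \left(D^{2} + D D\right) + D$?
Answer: $35941$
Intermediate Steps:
$V{\left(D \right)} = D + 2 D^{2}$ ($V{\left(D \right)} = \left(D^{2} + D^{2}\right) + D = 2 D^{2} + D = D + 2 D^{2}$)
$-212 + V{\left(13 \right)} 103 = -212 + 13 \left(1 + 2 \cdot 13\right) 103 = -212 + 13 \left(1 + 26\right) 103 = -212 + 13 \cdot 27 \cdot 103 = -212 + 351 \cdot 103 = -212 + 36153 = 35941$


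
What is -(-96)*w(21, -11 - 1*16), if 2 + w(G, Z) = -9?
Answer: -1056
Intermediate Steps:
w(G, Z) = -11 (w(G, Z) = -2 - 9 = -11)
-(-96)*w(21, -11 - 1*16) = -(-96)*(-11) = -1*1056 = -1056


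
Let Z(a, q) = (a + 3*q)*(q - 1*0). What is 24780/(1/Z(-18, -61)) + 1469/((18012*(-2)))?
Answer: 10945084740451/36024 ≈ 3.0383e+8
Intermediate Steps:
Z(a, q) = q*(a + 3*q) (Z(a, q) = (a + 3*q)*(q + 0) = (a + 3*q)*q = q*(a + 3*q))
24780/(1/Z(-18, -61)) + 1469/((18012*(-2))) = 24780/(1/(-61*(-18 + 3*(-61)))) + 1469/((18012*(-2))) = 24780/(1/(-61*(-18 - 183))) + 1469/(-36024) = 24780/(1/(-61*(-201))) + 1469*(-1/36024) = 24780/(1/12261) - 1469/36024 = 24780*12261 - 1469/36024 = 303827580 - 1469/36024 = 10945084740451/36024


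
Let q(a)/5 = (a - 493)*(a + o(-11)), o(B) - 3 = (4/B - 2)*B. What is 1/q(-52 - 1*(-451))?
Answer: -1/201160 ≈ -4.9712e-6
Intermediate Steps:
o(B) = 3 + B*(-2 + 4/B) (o(B) = 3 + (4/B - 2)*B = 3 + (-2 + 4/B)*B = 3 + B*(-2 + 4/B))
q(a) = 5*(-493 + a)*(29 + a) (q(a) = 5*((a - 493)*(a + (7 - 2*(-11)))) = 5*((-493 + a)*(a + (7 + 22))) = 5*((-493 + a)*(a + 29)) = 5*((-493 + a)*(29 + a)) = 5*(-493 + a)*(29 + a))
1/q(-52 - 1*(-451)) = 1/(-71485 - 2320*(-52 - 1*(-451)) + 5*(-52 - 1*(-451))²) = 1/(-71485 - 2320*(-52 + 451) + 5*(-52 + 451)²) = 1/(-71485 - 2320*399 + 5*399²) = 1/(-71485 - 925680 + 5*159201) = 1/(-71485 - 925680 + 796005) = 1/(-201160) = -1/201160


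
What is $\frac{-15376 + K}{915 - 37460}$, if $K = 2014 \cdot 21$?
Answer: $- \frac{26918}{36545} \approx -0.73657$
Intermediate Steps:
$K = 42294$
$\frac{-15376 + K}{915 - 37460} = \frac{-15376 + 42294}{915 - 37460} = \frac{26918}{-36545} = 26918 \left(- \frac{1}{36545}\right) = - \frac{26918}{36545}$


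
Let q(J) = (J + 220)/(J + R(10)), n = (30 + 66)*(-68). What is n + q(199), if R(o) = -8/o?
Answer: -6467153/991 ≈ -6525.9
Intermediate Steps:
n = -6528 (n = 96*(-68) = -6528)
q(J) = (220 + J)/(-⅘ + J) (q(J) = (J + 220)/(J - 8/10) = (220 + J)/(J - 8*⅒) = (220 + J)/(J - ⅘) = (220 + J)/(-⅘ + J))
n + q(199) = -6528 + 5*(220 + 199)/(-4 + 5*199) = -6528 + 5*419/(-4 + 995) = -6528 + 5*419/991 = -6528 + 5*(1/991)*419 = -6528 + 2095/991 = -6467153/991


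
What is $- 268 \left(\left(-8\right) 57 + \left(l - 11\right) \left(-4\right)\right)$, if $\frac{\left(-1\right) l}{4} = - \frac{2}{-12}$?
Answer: $\frac{329104}{3} \approx 1.097 \cdot 10^{5}$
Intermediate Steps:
$l = - \frac{2}{3}$ ($l = - 4 \left(- \frac{2}{-12}\right) = - 4 \left(\left(-2\right) \left(- \frac{1}{12}\right)\right) = \left(-4\right) \frac{1}{6} = - \frac{2}{3} \approx -0.66667$)
$- 268 \left(\left(-8\right) 57 + \left(l - 11\right) \left(-4\right)\right) = - 268 \left(\left(-8\right) 57 + \left(- \frac{2}{3} - 11\right) \left(-4\right)\right) = - 268 \left(-456 - - \frac{140}{3}\right) = - 268 \left(-456 + \frac{140}{3}\right) = \left(-268\right) \left(- \frac{1228}{3}\right) = \frac{329104}{3}$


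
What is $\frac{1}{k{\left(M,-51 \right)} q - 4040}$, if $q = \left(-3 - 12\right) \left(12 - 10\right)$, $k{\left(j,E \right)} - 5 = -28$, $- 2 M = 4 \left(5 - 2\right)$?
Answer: $- \frac{1}{3350} \approx -0.00029851$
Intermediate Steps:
$M = -6$ ($M = - \frac{4 \left(5 - 2\right)}{2} = - \frac{4 \cdot 3}{2} = \left(- \frac{1}{2}\right) 12 = -6$)
$k{\left(j,E \right)} = -23$ ($k{\left(j,E \right)} = 5 - 28 = -23$)
$q = -30$ ($q = \left(-15\right) 2 = -30$)
$\frac{1}{k{\left(M,-51 \right)} q - 4040} = \frac{1}{\left(-23\right) \left(-30\right) - 4040} = \frac{1}{690 - 4040} = \frac{1}{-3350} = - \frac{1}{3350}$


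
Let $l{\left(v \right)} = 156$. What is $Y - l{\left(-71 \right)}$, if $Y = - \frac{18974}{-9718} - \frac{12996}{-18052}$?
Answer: $- \frac{3362270330}{21928667} \approx -153.33$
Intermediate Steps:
$Y = \frac{58601722}{21928667}$ ($Y = \left(-18974\right) \left(- \frac{1}{9718}\right) - - \frac{3249}{4513} = \frac{9487}{4859} + \frac{3249}{4513} = \frac{58601722}{21928667} \approx 2.6724$)
$Y - l{\left(-71 \right)} = \frac{58601722}{21928667} - 156 = - \frac{3362270330}{21928667}$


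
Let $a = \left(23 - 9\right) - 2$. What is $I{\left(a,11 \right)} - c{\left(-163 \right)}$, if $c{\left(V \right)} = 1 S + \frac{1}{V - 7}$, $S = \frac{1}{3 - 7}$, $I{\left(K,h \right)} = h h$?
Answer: $\frac{41227}{340} \approx 121.26$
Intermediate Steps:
$a = 12$ ($a = 14 - 2 = 12$)
$I{\left(K,h \right)} = h^{2}$
$S = - \frac{1}{4}$ ($S = \frac{1}{-4} = - \frac{1}{4} \approx -0.25$)
$c{\left(V \right)} = - \frac{1}{4} + \frac{1}{-7 + V}$ ($c{\left(V \right)} = 1 \left(- \frac{1}{4}\right) + \frac{1}{V - 7} = - \frac{1}{4} + \frac{1}{-7 + V}$)
$I{\left(a,11 \right)} - c{\left(-163 \right)} = 11^{2} - \frac{11 - -163}{4 \left(-7 - 163\right)} = 121 - \frac{11 + 163}{4 \left(-170\right)} = 121 - \frac{1}{4} \left(- \frac{1}{170}\right) 174 = 121 - - \frac{87}{340} = 121 + \frac{87}{340} = \frac{41227}{340}$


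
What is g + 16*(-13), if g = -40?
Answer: -248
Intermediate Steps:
g + 16*(-13) = -40 + 16*(-13) = -40 - 208 = -248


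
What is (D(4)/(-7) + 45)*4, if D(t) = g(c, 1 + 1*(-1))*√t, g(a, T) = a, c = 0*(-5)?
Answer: 180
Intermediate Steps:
c = 0
D(t) = 0 (D(t) = 0*√t = 0)
(D(4)/(-7) + 45)*4 = (0/(-7) + 45)*4 = (-⅐*0 + 45)*4 = (0 + 45)*4 = 45*4 = 180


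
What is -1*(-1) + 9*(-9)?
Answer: -80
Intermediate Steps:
-1*(-1) + 9*(-9) = 1 - 81 = -80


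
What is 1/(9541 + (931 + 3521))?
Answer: 1/13993 ≈ 7.1464e-5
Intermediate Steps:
1/(9541 + (931 + 3521)) = 1/(9541 + 4452) = 1/13993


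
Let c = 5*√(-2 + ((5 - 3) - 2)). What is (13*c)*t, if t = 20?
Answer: 1300*I*√2 ≈ 1838.5*I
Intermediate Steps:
c = 5*I*√2 (c = 5*√(-2 + (2 - 2)) = 5*√(-2 + 0) = 5*√(-2) = 5*(I*√2) = 5*I*√2 ≈ 7.0711*I)
(13*c)*t = (13*(5*I*√2))*20 = (65*I*√2)*20 = 1300*I*√2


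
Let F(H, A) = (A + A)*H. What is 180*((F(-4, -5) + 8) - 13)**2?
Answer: 220500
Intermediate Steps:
F(H, A) = 2*A*H (F(H, A) = (2*A)*H = 2*A*H)
180*((F(-4, -5) + 8) - 13)**2 = 180*((2*(-5)*(-4) + 8) - 13)**2 = 180*((40 + 8) - 13)**2 = 180*(48 - 13)**2 = 180*35**2 = 180*1225 = 220500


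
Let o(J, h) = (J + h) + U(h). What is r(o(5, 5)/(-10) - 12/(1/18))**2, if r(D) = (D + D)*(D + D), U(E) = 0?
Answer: 35477982736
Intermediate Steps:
o(J, h) = J + h (o(J, h) = (J + h) + 0 = J + h)
r(D) = 4*D**2 (r(D) = (2*D)*(2*D) = 4*D**2)
r(o(5, 5)/(-10) - 12/(1/18))**2 = (4*((5 + 5)/(-10) - 12/(1/18))**2)**2 = (4*(10*(-1/10) - 12/1/18)**2)**2 = (4*(-1 - 12*18)**2)**2 = (4*(-1 - 216)**2)**2 = (4*(-217)**2)**2 = (4*47089)**2 = 188356**2 = 35477982736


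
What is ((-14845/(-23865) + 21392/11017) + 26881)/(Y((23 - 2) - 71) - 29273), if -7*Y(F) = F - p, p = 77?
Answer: -4947771876985/5384195365272 ≈ -0.91894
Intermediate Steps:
Y(F) = 11 - F/7 (Y(F) = -(F - 1*77)/7 = -(F - 77)/7 = -(-77 + F)/7 = 11 - F/7)
((-14845/(-23865) + 21392/11017) + 26881)/(Y((23 - 2) - 71) - 29273) = ((-14845/(-23865) + 21392/11017) + 26881)/((11 - ((23 - 2) - 71)/7) - 29273) = ((-14845*(-1/23865) + 21392*(1/11017)) + 26881)/((11 - (21 - 71)/7) - 29273) = ((2969/4773 + 21392/11017) + 26881)/((11 - 1/7*(-50)) - 29273) = (134813489/52584141 + 26881)/((11 + 50/7) - 29273) = 1413649107710/(52584141*(127/7 - 29273)) = 1413649107710/(52584141*(-204784/7)) = (1413649107710/52584141)*(-7/204784) = -4947771876985/5384195365272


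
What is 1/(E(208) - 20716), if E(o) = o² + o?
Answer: 1/22756 ≈ 4.3944e-5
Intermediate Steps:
E(o) = o + o²
1/(E(208) - 20716) = 1/(208*(1 + 208) - 20716) = 1/(208*209 - 20716) = 1/(43472 - 20716) = 1/22756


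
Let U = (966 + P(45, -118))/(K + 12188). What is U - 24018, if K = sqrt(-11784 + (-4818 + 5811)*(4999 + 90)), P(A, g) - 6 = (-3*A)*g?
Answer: -3446515125942/143505751 - 50706*sqrt(560177)/143505751 ≈ -24017.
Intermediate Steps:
P(A, g) = 6 - 3*A*g (P(A, g) = 6 + (-3*A)*g = 6 - 3*A*g)
K = 3*sqrt(560177) (K = sqrt(-11784 + 993*5089) = sqrt(-11784 + 5053377) = sqrt(5041593) = 3*sqrt(560177) ≈ 2245.3)
U = 16902/(12188 + 3*sqrt(560177)) (U = (966 + (6 - 3*45*(-118)))/(3*sqrt(560177) + 12188) = (966 + (6 + 15930))/(12188 + 3*sqrt(560177)) = (966 + 15936)/(12188 + 3*sqrt(560177)) = 16902/(12188 + 3*sqrt(560177)) ≈ 1.1710)
U - 24018 = (206001576/143505751 - 50706*sqrt(560177)/143505751) - 24018 = -3446515125942/143505751 - 50706*sqrt(560177)/143505751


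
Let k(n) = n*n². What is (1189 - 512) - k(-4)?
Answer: 741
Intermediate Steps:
k(n) = n³
(1189 - 512) - k(-4) = (1189 - 512) - 1*(-4)³ = 677 - 1*(-64) = 677 + 64 = 741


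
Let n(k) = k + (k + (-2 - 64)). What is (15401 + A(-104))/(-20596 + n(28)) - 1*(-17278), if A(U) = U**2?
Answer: 356004251/20606 ≈ 17277.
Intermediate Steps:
n(k) = -66 + 2*k (n(k) = k + (k - 66) = k + (-66 + k) = -66 + 2*k)
(15401 + A(-104))/(-20596 + n(28)) - 1*(-17278) = (15401 + (-104)**2)/(-20596 + (-66 + 2*28)) - 1*(-17278) = (15401 + 10816)/(-20596 + (-66 + 56)) + 17278 = 26217/(-20596 - 10) + 17278 = 26217/(-20606) + 17278 = 26217*(-1/20606) + 17278 = -26217/20606 + 17278 = 356004251/20606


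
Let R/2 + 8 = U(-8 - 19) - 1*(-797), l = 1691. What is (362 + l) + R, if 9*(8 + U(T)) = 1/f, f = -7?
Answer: 227743/63 ≈ 3615.0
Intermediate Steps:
U(T) = -505/63 (U(T) = -8 + (⅑)/(-7) = -8 + (⅑)*(-⅐) = -8 - 1/63 = -505/63)
R = 98404/63 (R = -16 + 2*(-505/63 - 1*(-797)) = -16 + 2*(-505/63 + 797) = -16 + 2*(49706/63) = -16 + 99412/63 = 98404/63 ≈ 1562.0)
(362 + l) + R = (362 + 1691) + 98404/63 = 2053 + 98404/63 = 227743/63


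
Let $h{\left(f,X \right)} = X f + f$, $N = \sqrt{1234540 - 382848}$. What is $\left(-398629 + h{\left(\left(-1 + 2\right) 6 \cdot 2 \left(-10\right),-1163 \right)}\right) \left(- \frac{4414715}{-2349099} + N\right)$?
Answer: $- \frac{1144245566135}{2349099} - 518378 \sqrt{212923} \approx -2.3969 \cdot 10^{8}$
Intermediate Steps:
$N = 2 \sqrt{212923}$ ($N = \sqrt{851692} = 2 \sqrt{212923} \approx 922.87$)
$h{\left(f,X \right)} = f + X f$
$\left(-398629 + h{\left(\left(-1 + 2\right) 6 \cdot 2 \left(-10\right),-1163 \right)}\right) \left(- \frac{4414715}{-2349099} + N\right) = \left(-398629 + \left(-1 + 2\right) 6 \cdot 2 \left(-10\right) \left(1 - 1163\right)\right) \left(- \frac{4414715}{-2349099} + 2 \sqrt{212923}\right) = \left(-398629 + 1 \cdot 6 \cdot 2 \left(-10\right) \left(-1162\right)\right) \left(\left(-4414715\right) \left(- \frac{1}{2349099}\right) + 2 \sqrt{212923}\right) = \left(-398629 + 6 \cdot 2 \left(-10\right) \left(-1162\right)\right) \left(\frac{4414715}{2349099} + 2 \sqrt{212923}\right) = \left(-398629 + 12 \left(-10\right) \left(-1162\right)\right) \left(\frac{4414715}{2349099} + 2 \sqrt{212923}\right) = \left(-398629 - -139440\right) \left(\frac{4414715}{2349099} + 2 \sqrt{212923}\right) = \left(-398629 + 139440\right) \left(\frac{4414715}{2349099} + 2 \sqrt{212923}\right) = - 259189 \left(\frac{4414715}{2349099} + 2 \sqrt{212923}\right) = - \frac{1144245566135}{2349099} - 518378 \sqrt{212923}$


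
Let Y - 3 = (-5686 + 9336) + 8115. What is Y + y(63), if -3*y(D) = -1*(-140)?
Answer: 35164/3 ≈ 11721.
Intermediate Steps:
Y = 11768 (Y = 3 + ((-5686 + 9336) + 8115) = 3 + (3650 + 8115) = 3 + 11765 = 11768)
y(D) = -140/3 (y(D) = -(-1)*(-140)/3 = -1/3*140 = -140/3)
Y + y(63) = 11768 - 140/3 = 35164/3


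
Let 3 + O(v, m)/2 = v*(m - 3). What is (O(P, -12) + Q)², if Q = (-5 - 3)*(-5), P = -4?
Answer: 23716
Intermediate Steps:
O(v, m) = -6 + 2*v*(-3 + m) (O(v, m) = -6 + 2*(v*(m - 3)) = -6 + 2*(v*(-3 + m)) = -6 + 2*v*(-3 + m))
Q = 40 (Q = -8*(-5) = 40)
(O(P, -12) + Q)² = ((-6 - 6*(-4) + 2*(-12)*(-4)) + 40)² = ((-6 + 24 + 96) + 40)² = (114 + 40)² = 154² = 23716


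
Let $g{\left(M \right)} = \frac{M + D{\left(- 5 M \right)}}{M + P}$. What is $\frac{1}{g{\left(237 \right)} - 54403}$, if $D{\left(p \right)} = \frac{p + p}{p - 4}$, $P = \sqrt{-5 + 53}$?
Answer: $- \frac{89921318222393}{4891898720100252383} + \frac{112623269 \sqrt{3}}{19567594880401009532} \approx -1.8382 \cdot 10^{-5}$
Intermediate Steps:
$P = 4 \sqrt{3}$ ($P = \sqrt{48} = 4 \sqrt{3} \approx 6.9282$)
$D{\left(p \right)} = \frac{2 p}{-4 + p}$
$g{\left(M \right)} = \frac{M - \frac{10 M}{-4 - 5 M}}{M + 4 \sqrt{3}}$ ($g{\left(M \right)} = \frac{M + \frac{2 \left(- 5 M\right)}{-4 - 5 M}}{M + 4 \sqrt{3}} = \frac{M - \frac{10 M}{-4 - 5 M}}{M + 4 \sqrt{3}}$)
$\frac{1}{g{\left(237 \right)} - 54403} = \frac{1}{\frac{237 \left(14 + 5 \cdot 237\right)}{\left(4 + 5 \cdot 237\right) \left(237 + 4 \sqrt{3}\right)} - 54403} = \frac{1}{\frac{237 \left(14 + 1185\right)}{\left(4 + 1185\right) \left(237 + 4 \sqrt{3}\right)} - 54403} = \frac{1}{237 \cdot \frac{1}{1189} \frac{1}{237 + 4 \sqrt{3}} \cdot 1199 - 54403} = \frac{1}{\frac{284163}{1189 \left(237 + 4 \sqrt{3}\right)} - 54403} = \frac{1}{-54403 + \frac{284163}{1189 \left(237 + 4 \sqrt{3}\right)}}$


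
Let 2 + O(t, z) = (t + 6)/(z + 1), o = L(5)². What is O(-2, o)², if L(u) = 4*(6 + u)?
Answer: 14976900/3751969 ≈ 3.9917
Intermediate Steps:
L(u) = 24 + 4*u
o = 1936 (o = (24 + 4*5)² = (24 + 20)² = 44² = 1936)
O(t, z) = -2 + (6 + t)/(1 + z) (O(t, z) = -2 + (t + 6)/(z + 1) = -2 + (6 + t)/(1 + z))
O(-2, o)² = ((4 - 2 - 2*1936)/(1 + 1936))² = ((4 - 2 - 3872)/1937)² = ((1/1937)*(-3870))² = (-3870/1937)² = 14976900/3751969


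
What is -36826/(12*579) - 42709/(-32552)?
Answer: -225504455/56542824 ≈ -3.9882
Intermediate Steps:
-36826/(12*579) - 42709/(-32552) = -36826/6948 - 42709*(-1/32552) = -36826*1/6948 + 42709/32552 = -18413/3474 + 42709/32552 = -225504455/56542824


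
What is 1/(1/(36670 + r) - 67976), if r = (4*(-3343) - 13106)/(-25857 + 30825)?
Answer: -10119449/687879664948 ≈ -1.4711e-5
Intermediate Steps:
r = -1471/276 (r = (-13372 - 13106)/4968 = -26478*1/4968 = -1471/276 ≈ -5.3297)
1/(1/(36670 + r) - 67976) = 1/(1/(36670 - 1471/276) - 67976) = 1/(1/(10119449/276) - 67976) = 1/(276/10119449 - 67976) = 1/(-687879664948/10119449) = -10119449/687879664948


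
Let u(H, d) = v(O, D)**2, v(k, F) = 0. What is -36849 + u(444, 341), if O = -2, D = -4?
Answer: -36849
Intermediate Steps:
u(H, d) = 0 (u(H, d) = 0**2 = 0)
-36849 + u(444, 341) = -36849 + 0 = -36849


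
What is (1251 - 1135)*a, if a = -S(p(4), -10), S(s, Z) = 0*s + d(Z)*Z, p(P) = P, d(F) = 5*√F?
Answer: 5800*I*√10 ≈ 18341.0*I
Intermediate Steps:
S(s, Z) = 5*Z^(3/2) (S(s, Z) = 0*s + (5*√Z)*Z = 0 + 5*Z^(3/2) = 5*Z^(3/2))
a = 50*I*√10 (a = -5*(-10)^(3/2) = -5*(-10*I*√10) = -(-50)*I*√10 = 50*I*√10 ≈ 158.11*I)
(1251 - 1135)*a = (1251 - 1135)*(50*I*√10) = 116*(50*I*√10) = 5800*I*√10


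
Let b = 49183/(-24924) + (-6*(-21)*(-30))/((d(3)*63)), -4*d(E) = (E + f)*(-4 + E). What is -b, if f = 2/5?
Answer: 30744911/423708 ≈ 72.562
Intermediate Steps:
f = 2/5 (f = 2*(1/5) = 2/5 ≈ 0.40000)
d(E) = -(-4 + E)*(2/5 + E)/4 (d(E) = -(E + 2/5)*(-4 + E)/4 = -(2/5 + E)*(-4 + E)/4 = -(-4 + E)*(2/5 + E)/4)
b = -30744911/423708 (b = 49183/(-24924) + (-6*(-21)*(-30))/(((2/5 - 1/4*3**2 + (9/10)*3)*63)) = 49183*(-1/24924) + (126*(-30))/(((2/5 - 1/4*9 + 27/10)*63)) = -49183/24924 - 3780*1/(63*(2/5 - 9/4 + 27/10)) = -49183/24924 - 3780/((17/20)*63) = -49183/24924 - 3780/1071/20 = -49183/24924 - 3780*20/1071 = -49183/24924 - 1200/17 = -30744911/423708 ≈ -72.562)
-b = -1*(-30744911/423708) = 30744911/423708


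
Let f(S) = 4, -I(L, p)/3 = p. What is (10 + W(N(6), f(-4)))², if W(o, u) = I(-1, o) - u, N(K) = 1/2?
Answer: 81/4 ≈ 20.250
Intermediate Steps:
I(L, p) = -3*p
N(K) = ½
W(o, u) = -u - 3*o (W(o, u) = -3*o - u = -u - 3*o)
(10 + W(N(6), f(-4)))² = (10 + (-1*4 - 3*½))² = (10 + (-4 - 3/2))² = (10 - 11/2)² = (9/2)² = 81/4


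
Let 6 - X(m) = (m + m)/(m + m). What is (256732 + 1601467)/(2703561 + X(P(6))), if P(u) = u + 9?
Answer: 1858199/2703566 ≈ 0.68731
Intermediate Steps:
P(u) = 9 + u
X(m) = 5 (X(m) = 6 - (m + m)/(m + m) = 6 - 2*m/(2*m) = 6 - 2*m*1/(2*m) = 6 - 1*1 = 6 - 1 = 5)
(256732 + 1601467)/(2703561 + X(P(6))) = (256732 + 1601467)/(2703561 + 5) = 1858199/2703566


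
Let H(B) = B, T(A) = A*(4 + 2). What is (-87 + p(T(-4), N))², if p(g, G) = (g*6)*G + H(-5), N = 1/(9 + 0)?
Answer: 11664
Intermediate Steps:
T(A) = 6*A (T(A) = A*6 = 6*A)
N = ⅑ (N = 1/9 = ⅑ ≈ 0.11111)
p(g, G) = -5 + 6*G*g (p(g, G) = (g*6)*G - 5 = (6*g)*G - 5 = 6*G*g - 5 = -5 + 6*G*g)
(-87 + p(T(-4), N))² = (-87 + (-5 + 6*(⅑)*(6*(-4))))² = (-87 + (-5 + 6*(⅑)*(-24)))² = (-87 + (-5 - 16))² = (-87 - 21)² = (-108)² = 11664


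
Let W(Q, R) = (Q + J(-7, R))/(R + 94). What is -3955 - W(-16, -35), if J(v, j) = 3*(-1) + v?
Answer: -233319/59 ≈ -3954.6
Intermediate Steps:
J(v, j) = -3 + v
W(Q, R) = (-10 + Q)/(94 + R) (W(Q, R) = (Q + (-3 - 7))/(R + 94) = (Q - 10)/(94 + R) = (-10 + Q)/(94 + R))
-3955 - W(-16, -35) = -3955 - (-10 - 16)/(94 - 35) = -3955 - (-26)/59 = -3955 - 1*(-26/59) = -3955 + 26/59 = -233319/59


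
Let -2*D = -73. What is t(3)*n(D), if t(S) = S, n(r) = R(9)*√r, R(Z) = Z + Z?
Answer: 27*√146 ≈ 326.24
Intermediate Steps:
D = 73/2 (D = -½*(-73) = 73/2 ≈ 36.500)
R(Z) = 2*Z
n(r) = 18*√r (n(r) = (2*9)*√r = 18*√r)
t(3)*n(D) = 3*(18*√(73/2)) = 3*(18*(√146/2)) = 3*(9*√146) = 27*√146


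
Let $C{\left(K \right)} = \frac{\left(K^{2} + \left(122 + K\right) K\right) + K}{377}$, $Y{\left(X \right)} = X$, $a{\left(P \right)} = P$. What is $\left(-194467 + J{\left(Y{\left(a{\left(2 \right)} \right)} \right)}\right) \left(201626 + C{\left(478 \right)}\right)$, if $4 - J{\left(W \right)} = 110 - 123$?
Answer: $- \frac{1144693704600}{29} \approx -3.9472 \cdot 10^{10}$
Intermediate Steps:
$J{\left(W \right)} = 17$ ($J{\left(W \right)} = 4 - \left(110 - 123\right) = 4 - -13 = 4 + 13 = 17$)
$C{\left(K \right)} = \frac{K}{377} + \frac{K^{2}}{377} + \frac{K \left(122 + K\right)}{377}$ ($C{\left(K \right)} = \left(\left(K^{2} + K \left(122 + K\right)\right) + K\right) \frac{1}{377} = \left(K + K^{2} + K \left(122 + K\right)\right) \frac{1}{377} = \frac{K}{377} + \frac{K^{2}}{377} + \frac{K \left(122 + K\right)}{377}$)
$\left(-194467 + J{\left(Y{\left(a{\left(2 \right)} \right)} \right)}\right) \left(201626 + C{\left(478 \right)}\right) = \left(-194467 + 17\right) \left(201626 + \frac{1}{377} \cdot 478 \left(123 + 2 \cdot 478\right)\right) = - 194450 \left(201626 + \frac{1}{377} \cdot 478 \left(123 + 956\right)\right) = - 194450 \left(201626 + \frac{1}{377} \cdot 478 \cdot 1079\right) = - 194450 \left(201626 + \frac{39674}{29}\right) = \left(-194450\right) \frac{5886828}{29} = - \frac{1144693704600}{29}$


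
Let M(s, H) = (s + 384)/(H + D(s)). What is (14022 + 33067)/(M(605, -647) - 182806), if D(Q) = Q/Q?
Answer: -30419494/118093665 ≈ -0.25759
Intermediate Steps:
D(Q) = 1
M(s, H) = (384 + s)/(1 + H) (M(s, H) = (s + 384)/(H + 1) = (384 + s)/(1 + H))
(14022 + 33067)/(M(605, -647) - 182806) = (14022 + 33067)/((384 + 605)/(1 - 647) - 182806) = 47089/(989/(-646) - 182806) = 47089/(-1/646*989 - 182806) = 47089/(-989/646 - 182806) = 47089/(-118093665/646) = 47089*(-646/118093665) = -30419494/118093665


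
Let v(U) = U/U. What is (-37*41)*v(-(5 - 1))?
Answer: -1517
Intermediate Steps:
v(U) = 1
(-37*41)*v(-(5 - 1)) = -37*41*1 = -1517*1 = -1517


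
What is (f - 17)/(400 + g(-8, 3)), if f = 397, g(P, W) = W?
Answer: 380/403 ≈ 0.94293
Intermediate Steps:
(f - 17)/(400 + g(-8, 3)) = (397 - 17)/(400 + 3) = 380/403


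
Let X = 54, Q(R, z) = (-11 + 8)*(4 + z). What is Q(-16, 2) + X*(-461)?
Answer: -24912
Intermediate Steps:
Q(R, z) = -12 - 3*z (Q(R, z) = -3*(4 + z) = -12 - 3*z)
Q(-16, 2) + X*(-461) = (-12 - 3*2) + 54*(-461) = (-12 - 6) - 24894 = -18 - 24894 = -24912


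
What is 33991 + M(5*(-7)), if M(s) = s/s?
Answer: 33992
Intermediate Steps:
M(s) = 1
33991 + M(5*(-7)) = 33991 + 1 = 33992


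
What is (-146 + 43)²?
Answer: 10609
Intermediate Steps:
(-146 + 43)² = (-103)² = 10609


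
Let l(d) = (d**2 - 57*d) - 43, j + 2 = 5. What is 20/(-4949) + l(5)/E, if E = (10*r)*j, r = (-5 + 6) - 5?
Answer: 499049/197960 ≈ 2.5210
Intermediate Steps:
j = 3 (j = -2 + 5 = 3)
r = -4 (r = 1 - 5 = -4)
E = -120 (E = (10*(-4))*3 = -40*3 = -120)
l(d) = -43 + d**2 - 57*d
20/(-4949) + l(5)/E = 20/(-4949) + (-43 + 5**2 - 57*5)/(-120) = 20*(-1/4949) + (-43 + 25 - 285)*(-1/120) = -20/4949 - 303*(-1/120) = -20/4949 + 101/40 = 499049/197960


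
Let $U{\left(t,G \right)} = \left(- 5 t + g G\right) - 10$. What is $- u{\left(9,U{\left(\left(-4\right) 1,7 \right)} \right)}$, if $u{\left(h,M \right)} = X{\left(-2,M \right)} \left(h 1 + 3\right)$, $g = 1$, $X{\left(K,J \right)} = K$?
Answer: $24$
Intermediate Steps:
$U{\left(t,G \right)} = -10 + G - 5 t$ ($U{\left(t,G \right)} = \left(- 5 t + 1 G\right) - 10 = \left(- 5 t + G\right) - 10 = \left(G - 5 t\right) - 10 = -10 + G - 5 t$)
$u{\left(h,M \right)} = -6 - 2 h$ ($u{\left(h,M \right)} = - 2 \left(h 1 + 3\right) = - 2 \left(h + 3\right) = - 2 \left(3 + h\right) = -6 - 2 h$)
$- u{\left(9,U{\left(\left(-4\right) 1,7 \right)} \right)} = - (-6 - 18) = \left(-1\right) \left(-24\right) = 24$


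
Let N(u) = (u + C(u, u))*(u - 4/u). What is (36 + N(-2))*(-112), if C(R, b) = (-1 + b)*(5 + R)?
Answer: -4032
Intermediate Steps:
N(u) = (u - 4/u)*(-5 + u² + 5*u) (N(u) = (u + (-5 - u + 5*u + u*u))*(u - 4/u) = (u + (-5 - u + 5*u + u²))*(u - 4/u) = (u + (-5 + u² + 4*u))*(u - 4/u) = (-5 + u² + 5*u)*(u - 4/u) = (u - 4/u)*(-5 + u² + 5*u))
(36 + N(-2))*(-112) = (36 + (-20 + (-2)³ - 9*(-2) + 5*(-2)² + 20/(-2)))*(-112) = (36 + (-20 - 8 + 18 + 5*4 + 20*(-½)))*(-112) = (36 + (-20 - 8 + 18 + 20 - 10))*(-112) = (36 + 0)*(-112) = 36*(-112) = -4032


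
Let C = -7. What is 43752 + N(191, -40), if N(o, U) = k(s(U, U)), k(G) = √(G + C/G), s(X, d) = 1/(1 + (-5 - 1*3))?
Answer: 43752 + 3*√266/7 ≈ 43759.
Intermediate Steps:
s(X, d) = -⅐ (s(X, d) = 1/(1 + (-5 - 3)) = 1/(1 - 8) = 1/(-7) = -⅐)
k(G) = √(G - 7/G)
N(o, U) = 3*√266/7 (N(o, U) = √(-⅐ - 7/(-⅐)) = √(-⅐ - 7*(-7)) = √(-⅐ + 49) = √(342/7) = 3*√266/7)
43752 + N(191, -40) = 43752 + 3*√266/7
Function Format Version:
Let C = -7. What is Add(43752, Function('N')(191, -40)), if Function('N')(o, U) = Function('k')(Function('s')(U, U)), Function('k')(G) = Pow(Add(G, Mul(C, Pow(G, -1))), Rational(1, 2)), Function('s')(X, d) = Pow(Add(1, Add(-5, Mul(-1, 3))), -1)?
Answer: Add(43752, Mul(Rational(3, 7), Pow(266, Rational(1, 2)))) ≈ 43759.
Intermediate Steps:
Function('s')(X, d) = Rational(-1, 7) (Function('s')(X, d) = Pow(Add(1, Add(-5, -3)), -1) = Pow(Add(1, -8), -1) = Pow(-7, -1) = Rational(-1, 7))
Function('k')(G) = Pow(Add(G, Mul(-7, Pow(G, -1))), Rational(1, 2))
Function('N')(o, U) = Mul(Rational(3, 7), Pow(266, Rational(1, 2))) (Function('N')(o, U) = Pow(Add(Rational(-1, 7), Mul(-7, Pow(Rational(-1, 7), -1))), Rational(1, 2)) = Pow(Add(Rational(-1, 7), Mul(-7, -7)), Rational(1, 2)) = Pow(Add(Rational(-1, 7), 49), Rational(1, 2)) = Pow(Rational(342, 7), Rational(1, 2)) = Mul(Rational(3, 7), Pow(266, Rational(1, 2))))
Add(43752, Function('N')(191, -40)) = Add(43752, Mul(Rational(3, 7), Pow(266, Rational(1, 2))))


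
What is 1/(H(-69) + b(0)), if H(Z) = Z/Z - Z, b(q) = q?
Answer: 1/70 ≈ 0.014286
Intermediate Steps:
H(Z) = 1 - Z
1/(H(-69) + b(0)) = 1/((1 - 1*(-69)) + 0) = 1/((1 + 69) + 0) = 1/(70 + 0) = 1/70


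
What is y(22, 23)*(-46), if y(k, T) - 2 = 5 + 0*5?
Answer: -322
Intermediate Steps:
y(k, T) = 7 (y(k, T) = 2 + (5 + 0*5) = 2 + (5 + 0) = 2 + 5 = 7)
y(22, 23)*(-46) = 7*(-46) = -322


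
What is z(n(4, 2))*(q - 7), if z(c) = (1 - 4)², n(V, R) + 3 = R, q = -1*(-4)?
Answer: -27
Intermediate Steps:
q = 4
n(V, R) = -3 + R
z(c) = 9 (z(c) = (-3)² = 9)
z(n(4, 2))*(q - 7) = 9*(4 - 7) = 9*(-3) = -27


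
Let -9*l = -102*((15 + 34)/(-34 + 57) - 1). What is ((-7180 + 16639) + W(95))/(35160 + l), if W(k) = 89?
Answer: 164703/606731 ≈ 0.27146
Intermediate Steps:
l = 884/69 (l = -(-34)*((15 + 34)/(-34 + 57) - 1)/3 = -(-34)*(49/23 - 1)/3 = -(-34)*26/(3*23) = -1/9*(-2652/23) = 884/69 ≈ 12.812)
((-7180 + 16639) + W(95))/(35160 + l) = ((-7180 + 16639) + 89)/(35160 + 884/69) = (9459 + 89)/(2426924/69) = 9548*(69/2426924) = 164703/606731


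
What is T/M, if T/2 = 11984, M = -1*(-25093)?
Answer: 23968/25093 ≈ 0.95517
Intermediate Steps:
M = 25093
T = 23968 (T = 2*11984 = 23968)
T/M = 23968/25093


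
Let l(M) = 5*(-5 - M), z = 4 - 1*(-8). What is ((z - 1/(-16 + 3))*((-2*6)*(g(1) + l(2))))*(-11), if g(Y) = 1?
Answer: -704616/13 ≈ -54201.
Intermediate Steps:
z = 12 (z = 4 + 8 = 12)
l(M) = -25 - 5*M
((z - 1/(-16 + 3))*((-2*6)*(g(1) + l(2))))*(-11) = ((12 - 1/(-16 + 3))*((-2*6)*(1 + (-25 - 5*2))))*(-11) = ((12 - 1/(-13))*(-12*(1 + (-25 - 10))))*(-11) = ((12 - 1*(-1/13))*(-12*(1 - 35)))*(-11) = ((12 + 1/13)*(-12*(-34)))*(-11) = ((157/13)*408)*(-11) = (64056/13)*(-11) = -704616/13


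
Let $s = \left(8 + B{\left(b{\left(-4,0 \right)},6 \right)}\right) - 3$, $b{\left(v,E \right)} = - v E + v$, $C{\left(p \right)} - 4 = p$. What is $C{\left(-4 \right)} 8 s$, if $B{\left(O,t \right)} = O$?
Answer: $0$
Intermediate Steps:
$C{\left(p \right)} = 4 + p$
$b{\left(v,E \right)} = v - E v$ ($b{\left(v,E \right)} = - E v + v = v - E v$)
$s = 1$ ($s = \left(8 - 4 \left(1 - 0\right)\right) - 3 = \left(8 - 4 \left(1 + 0\right)\right) - 3 = \left(8 - 4\right) - 3 = 4 - 3 = 1$)
$C{\left(-4 \right)} 8 s = \left(4 - 4\right) 8 \cdot 1 = 0 \cdot 8 \cdot 1 = 0 \cdot 1 = 0$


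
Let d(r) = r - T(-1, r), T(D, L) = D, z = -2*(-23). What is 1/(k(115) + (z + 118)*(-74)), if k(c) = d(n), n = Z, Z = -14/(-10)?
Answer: -5/60668 ≈ -8.2416e-5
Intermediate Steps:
z = 46
Z = 7/5 (Z = -14*(-⅒) = 7/5 ≈ 1.4000)
n = 7/5 ≈ 1.4000
d(r) = 1 + r (d(r) = r - 1*(-1) = r + 1 = 1 + r)
k(c) = 12/5 (k(c) = 1 + 7/5 = 12/5)
1/(k(115) + (z + 118)*(-74)) = 1/(12/5 + (46 + 118)*(-74)) = 1/(12/5 + 164*(-74)) = 1/(12/5 - 12136) = 1/(-60668/5) = -5/60668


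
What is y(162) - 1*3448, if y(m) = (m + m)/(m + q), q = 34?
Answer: -168871/49 ≈ -3446.3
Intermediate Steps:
y(m) = 2*m/(34 + m) (y(m) = (m + m)/(m + 34) = (2*m)/(34 + m) = 2*m/(34 + m))
y(162) - 1*3448 = 2*162/(34 + 162) - 1*3448 = 2*162/196 - 3448 = 2*162*(1/196) - 3448 = 81/49 - 3448 = -168871/49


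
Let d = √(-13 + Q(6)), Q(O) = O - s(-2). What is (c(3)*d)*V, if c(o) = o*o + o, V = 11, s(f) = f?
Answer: 132*I*√5 ≈ 295.16*I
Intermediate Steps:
Q(O) = 2 + O (Q(O) = O - 1*(-2) = O + 2 = 2 + O)
d = I*√5 (d = √(-13 + (2 + 6)) = √(-13 + 8) = √(-5) = I*√5 ≈ 2.2361*I)
c(o) = o + o² (c(o) = o² + o = o + o²)
(c(3)*d)*V = ((3*(1 + 3))*(I*√5))*11 = ((3*4)*(I*√5))*11 = (12*(I*√5))*11 = (12*I*√5)*11 = 132*I*√5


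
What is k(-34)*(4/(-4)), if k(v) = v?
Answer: 34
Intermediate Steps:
k(-34)*(4/(-4)) = -136/(-4) = -136*(-1)/4 = -34*(-1) = 34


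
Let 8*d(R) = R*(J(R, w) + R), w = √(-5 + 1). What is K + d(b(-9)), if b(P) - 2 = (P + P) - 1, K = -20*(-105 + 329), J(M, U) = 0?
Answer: -35551/8 ≈ -4443.9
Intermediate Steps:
w = 2*I (w = √(-4) = 2*I ≈ 2.0*I)
K = -4480 (K = -20*224 = -4480)
b(P) = 1 + 2*P (b(P) = 2 + ((P + P) - 1) = 2 + (2*P - 1) = 2 + (-1 + 2*P) = 1 + 2*P)
d(R) = R²/8 (d(R) = (R*(0 + R))/8 = (R*R)/8 = R²/8)
K + d(b(-9)) = -4480 + (1 + 2*(-9))²/8 = -4480 + (1 - 18)²/8 = -4480 + (⅛)*(-17)² = -4480 + (⅛)*289 = -4480 + 289/8 = -35551/8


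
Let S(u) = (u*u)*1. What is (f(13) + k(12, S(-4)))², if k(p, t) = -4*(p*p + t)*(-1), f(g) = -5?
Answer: 403225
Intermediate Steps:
S(u) = u² (S(u) = u²*1 = u²)
k(p, t) = 4*t + 4*p² (k(p, t) = -4*(p² + t)*(-1) = -4*(t + p²)*(-1) = (-4*t - 4*p²)*(-1) = 4*t + 4*p²)
(f(13) + k(12, S(-4)))² = (-5 + (4*(-4)² + 4*12²))² = (-5 + (4*16 + 4*144))² = (-5 + (64 + 576))² = (-5 + 640)² = 635² = 403225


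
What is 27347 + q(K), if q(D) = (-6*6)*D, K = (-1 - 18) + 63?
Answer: 25763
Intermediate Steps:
K = 44 (K = -19 + 63 = 44)
q(D) = -36*D
27347 + q(K) = 27347 - 36*44 = 27347 - 1584 = 25763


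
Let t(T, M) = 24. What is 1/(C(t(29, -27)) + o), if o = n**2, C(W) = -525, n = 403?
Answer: 1/161884 ≈ 6.1773e-6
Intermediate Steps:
o = 162409 (o = 403**2 = 162409)
1/(C(t(29, -27)) + o) = 1/(-525 + 162409) = 1/161884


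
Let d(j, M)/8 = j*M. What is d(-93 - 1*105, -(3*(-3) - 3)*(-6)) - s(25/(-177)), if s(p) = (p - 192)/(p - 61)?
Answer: 1234193447/10822 ≈ 1.1404e+5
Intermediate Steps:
s(p) = (-192 + p)/(-61 + p)
d(j, M) = 8*M*j (d(j, M) = 8*(j*M) = 8*(M*j) = 8*M*j)
d(-93 - 1*105, -(3*(-3) - 3)*(-6)) - s(25/(-177)) = 8*(-(3*(-3) - 3)*(-6))*(-93 - 1*105) - (-192 + 25/(-177))/(-61 + 25/(-177)) = 8*(-(-9 - 3)*(-6))*(-93 - 105) - (-192 + 25*(-1/177))/(-61 + 25*(-1/177)) = 8*(-1*(-12)*(-6))*(-198) - (-192 - 25/177)/(-61 - 25/177) = 8*(12*(-6))*(-198) - (-34009)/((-10822/177)*177) = 8*(-72)*(-198) - (-177)*(-34009)/(10822*177) = 114048 - 1*34009/10822 = 114048 - 34009/10822 = 1234193447/10822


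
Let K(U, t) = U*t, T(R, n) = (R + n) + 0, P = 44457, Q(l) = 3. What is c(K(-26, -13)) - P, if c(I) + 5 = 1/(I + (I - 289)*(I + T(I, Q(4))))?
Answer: -1494323357/33609 ≈ -44462.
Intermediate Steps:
T(R, n) = R + n
c(I) = -5 + 1/(I + (-289 + I)*(3 + 2*I)) (c(I) = -5 + 1/(I + (I - 289)*(I + (I + 3))) = -5 + 1/(I + (-289 + I)*(I + (3 + I))) = -5 + 1/(I + (-289 + I)*(3 + 2*I)))
c(K(-26, -13)) - P = 2*(2168 - 5*(-26*(-13))**2 + 1435*(-26*(-13)))/(-867 - (-14924)*(-13) + 2*(-26*(-13))**2) - 1*44457 = 2*(2168 - 5*338**2 + 1435*338)/(-867 - 574*338 + 2*338**2) - 44457 = 2*(2168 - 5*114244 + 485030)/(-867 - 194012 + 2*114244) - 44457 = 2*(2168 - 571220 + 485030)/(-867 - 194012 + 228488) - 44457 = 2*(-84022)/33609 - 44457 = 2*(1/33609)*(-84022) - 44457 = -168044/33609 - 44457 = -1494323357/33609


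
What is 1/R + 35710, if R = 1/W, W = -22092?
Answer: 13618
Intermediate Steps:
R = -1/22092 (R = 1/(-22092) = -1/22092 ≈ -4.5265e-5)
1/R + 35710 = 1/(-1/22092) + 35710 = -22092 + 35710 = 13618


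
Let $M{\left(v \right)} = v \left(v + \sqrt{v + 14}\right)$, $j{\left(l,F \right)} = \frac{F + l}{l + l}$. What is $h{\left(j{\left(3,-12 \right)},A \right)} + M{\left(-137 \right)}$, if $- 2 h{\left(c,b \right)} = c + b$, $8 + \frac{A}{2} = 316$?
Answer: $\frac{73847}{4} - 137 i \sqrt{123} \approx 18462.0 - 1519.4 i$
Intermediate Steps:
$A = 616$ ($A = -16 + 2 \cdot 316 = -16 + 632 = 616$)
$j{\left(l,F \right)} = \frac{F + l}{2 l}$
$h{\left(c,b \right)} = - \frac{b}{2} - \frac{c}{2}$ ($h{\left(c,b \right)} = - \frac{c + b}{2} = - \frac{b + c}{2} = - \frac{b}{2} - \frac{c}{2}$)
$M{\left(v \right)} = v \left(v + \sqrt{14 + v}\right)$
$h{\left(j{\left(3,-12 \right)},A \right)} + M{\left(-137 \right)} = \left(\left(- \frac{1}{2}\right) 616 - \frac{\frac{1}{2} \cdot \frac{1}{3} \left(-12 + 3\right)}{2}\right) - 137 \left(-137 + \sqrt{14 - 137}\right) = \left(-308 - \frac{\frac{1}{2} \cdot \frac{1}{3} \left(-9\right)}{2}\right) - 137 \left(-137 + \sqrt{-123}\right) = \left(-308 - - \frac{3}{4}\right) - 137 \left(-137 + i \sqrt{123}\right) = \left(-308 + \frac{3}{4}\right) + \left(18769 - 137 i \sqrt{123}\right) = - \frac{1229}{4} + \left(18769 - 137 i \sqrt{123}\right) = \frac{73847}{4} - 137 i \sqrt{123}$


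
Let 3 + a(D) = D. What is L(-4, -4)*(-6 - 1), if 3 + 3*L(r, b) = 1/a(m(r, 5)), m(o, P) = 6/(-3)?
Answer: 112/15 ≈ 7.4667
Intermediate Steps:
m(o, P) = -2 (m(o, P) = 6*(-1/3) = -2)
a(D) = -3 + D
L(r, b) = -16/15 (L(r, b) = -1 + 1/(3*(-3 - 2)) = -1 + (1/3)/(-5) = -1 + (1/3)*(-1/5) = -1 - 1/15 = -16/15)
L(-4, -4)*(-6 - 1) = -16*(-6 - 1)/15 = -16/15*(-7) = 112/15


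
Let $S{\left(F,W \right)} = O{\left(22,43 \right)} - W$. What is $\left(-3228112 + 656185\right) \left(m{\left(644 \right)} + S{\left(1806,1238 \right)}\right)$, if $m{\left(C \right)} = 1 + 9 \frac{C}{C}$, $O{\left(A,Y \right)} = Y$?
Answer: $3047733495$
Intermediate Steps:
$S{\left(F,W \right)} = 43 - W$
$m{\left(C \right)} = 10$ ($m{\left(C \right)} = 1 + 9 \cdot 1 = 1 + 9 = 10$)
$\left(-3228112 + 656185\right) \left(m{\left(644 \right)} + S{\left(1806,1238 \right)}\right) = \left(-3228112 + 656185\right) \left(10 + \left(43 - 1238\right)\right) = - 2571927 \left(10 + \left(43 - 1238\right)\right) = - 2571927 \left(10 - 1195\right) = \left(-2571927\right) \left(-1185\right) = 3047733495$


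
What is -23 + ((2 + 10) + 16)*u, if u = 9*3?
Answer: 733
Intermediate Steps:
u = 27
-23 + ((2 + 10) + 16)*u = -23 + ((2 + 10) + 16)*27 = -23 + (12 + 16)*27 = -23 + 28*27 = -23 + 756 = 733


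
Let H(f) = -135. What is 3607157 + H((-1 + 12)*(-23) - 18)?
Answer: 3607022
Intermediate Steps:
3607157 + H((-1 + 12)*(-23) - 18) = 3607157 - 135 = 3607022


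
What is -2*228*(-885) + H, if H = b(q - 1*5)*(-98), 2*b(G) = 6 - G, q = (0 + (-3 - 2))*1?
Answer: 402776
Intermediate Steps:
q = -5 (q = (0 - 5)*1 = -5*1 = -5)
b(G) = 3 - G/2 (b(G) = (6 - G)/2 = 3 - G/2)
H = -784 (H = (3 - (-5 - 1*5)/2)*(-98) = (3 - (-5 - 5)/2)*(-98) = (3 - ½*(-10))*(-98) = (3 + 5)*(-98) = 8*(-98) = -784)
-2*228*(-885) + H = -2*228*(-885) - 784 = -456*(-885) - 784 = 403560 - 784 = 402776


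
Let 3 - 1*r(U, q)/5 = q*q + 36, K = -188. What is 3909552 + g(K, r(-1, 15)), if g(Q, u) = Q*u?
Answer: 4152072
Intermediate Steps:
r(U, q) = -165 - 5*q**2 (r(U, q) = 15 - 5*(q*q + 36) = 15 - 5*(q**2 + 36) = 15 - 5*(36 + q**2) = 15 + (-180 - 5*q**2) = -165 - 5*q**2)
3909552 + g(K, r(-1, 15)) = 3909552 - 188*(-165 - 5*15**2) = 3909552 - 188*(-165 - 5*225) = 3909552 - 188*(-165 - 1125) = 3909552 - 188*(-1290) = 3909552 + 242520 = 4152072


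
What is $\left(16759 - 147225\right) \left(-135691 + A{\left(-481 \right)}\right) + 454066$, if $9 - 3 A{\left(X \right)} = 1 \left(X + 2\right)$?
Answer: $\frac{53046880808}{3} \approx 1.7682 \cdot 10^{10}$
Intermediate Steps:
$A{\left(X \right)} = \frac{7}{3} - \frac{X}{3}$ ($A{\left(X \right)} = 3 - \frac{1 \left(X + 2\right)}{3} = 3 - \frac{1 \left(2 + X\right)}{3} = 3 - \frac{2 + X}{3} = 3 - \left(\frac{2}{3} + \frac{X}{3}\right) = \frac{7}{3} - \frac{X}{3}$)
$\left(16759 - 147225\right) \left(-135691 + A{\left(-481 \right)}\right) + 454066 = \left(16759 - 147225\right) \left(-135691 + \left(\frac{7}{3} - - \frac{481}{3}\right)\right) + 454066 = - 130466 \left(-135691 + \left(\frac{7}{3} + \frac{481}{3}\right)\right) + 454066 = - 130466 \left(-135691 + \frac{488}{3}\right) + 454066 = \left(-130466\right) \left(- \frac{406585}{3}\right) + 454066 = \frac{53045518610}{3} + 454066 = \frac{53046880808}{3}$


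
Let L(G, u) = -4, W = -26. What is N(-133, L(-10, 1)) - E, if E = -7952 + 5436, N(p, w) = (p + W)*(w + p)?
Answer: 24299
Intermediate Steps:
N(p, w) = (-26 + p)*(p + w) (N(p, w) = (p - 26)*(w + p) = (-26 + p)*(p + w))
E = -2516
N(-133, L(-10, 1)) - E = ((-133)**2 - 26*(-133) - 26*(-4) - 133*(-4)) - 1*(-2516) = (17689 + 3458 + 104 + 532) + 2516 = 21783 + 2516 = 24299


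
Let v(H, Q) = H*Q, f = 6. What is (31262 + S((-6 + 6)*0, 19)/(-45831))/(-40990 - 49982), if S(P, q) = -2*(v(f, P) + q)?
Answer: -358192190/1042334433 ≈ -0.34364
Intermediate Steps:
S(P, q) = -12*P - 2*q (S(P, q) = -2*(6*P + q) = -2*(q + 6*P) = -12*P - 2*q)
(31262 + S((-6 + 6)*0, 19)/(-45831))/(-40990 - 49982) = (31262 + (-12*(-6 + 6)*0 - 2*19)/(-45831))/(-40990 - 49982) = (31262 + (-0*0 - 38)*(-1/45831))/(-90972) = (31262 + (-12*0 - 38)*(-1/45831))*(-1/90972) = (31262 + (0 - 38)*(-1/45831))*(-1/90972) = (31262 - 38*(-1/45831))*(-1/90972) = (31262 + 38/45831)*(-1/90972) = (1432768760/45831)*(-1/90972) = -358192190/1042334433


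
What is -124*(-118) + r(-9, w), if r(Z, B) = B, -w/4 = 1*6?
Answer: 14608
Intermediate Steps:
w = -24 (w = -4*6 = -24)
-124*(-118) + r(-9, w) = -124*(-118) - 24 = 14632 - 24 = 14608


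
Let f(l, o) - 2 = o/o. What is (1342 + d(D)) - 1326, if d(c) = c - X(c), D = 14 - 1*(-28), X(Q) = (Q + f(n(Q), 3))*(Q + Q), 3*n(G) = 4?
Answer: -3722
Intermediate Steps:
n(G) = 4/3 (n(G) = (⅓)*4 = 4/3)
f(l, o) = 3 (f(l, o) = 2 + o/o = 2 + 1 = 3)
X(Q) = 2*Q*(3 + Q) (X(Q) = (Q + 3)*(Q + Q) = (3 + Q)*(2*Q) = 2*Q*(3 + Q))
D = 42 (D = 14 + 28 = 42)
d(c) = c - 2*c*(3 + c)
(1342 + d(D)) - 1326 = (1342 + 42*(-5 - 2*42)) - 1326 = (1342 + 42*(-5 - 84)) - 1326 = (1342 + 42*(-89)) - 1326 = (1342 - 3738) - 1326 = -2396 - 1326 = -3722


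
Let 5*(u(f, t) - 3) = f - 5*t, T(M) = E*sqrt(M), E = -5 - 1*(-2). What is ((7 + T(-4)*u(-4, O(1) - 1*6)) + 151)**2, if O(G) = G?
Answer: 577444/25 - 68256*I/5 ≈ 23098.0 - 13651.0*I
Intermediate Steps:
E = -3 (E = -5 + 2 = -3)
T(M) = -3*sqrt(M)
u(f, t) = 3 - t + f/5 (u(f, t) = 3 + (f - 5*t)/5 = 3 + (-t + f/5) = 3 - t + f/5)
((7 + T(-4)*u(-4, O(1) - 1*6)) + 151)**2 = ((7 + (-6*I)*(3 - (1 - 1*6) + (1/5)*(-4))) + 151)**2 = ((7 + (-6*I)*(3 - (1 - 6) - 4/5)) + 151)**2 = ((7 + (-6*I)*(3 - 1*(-5) - 4/5)) + 151)**2 = ((7 + (-6*I)*(3 + 5 - 4/5)) + 151)**2 = ((7 - 6*I*(36/5)) + 151)**2 = ((7 - 216*I/5) + 151)**2 = (158 - 216*I/5)**2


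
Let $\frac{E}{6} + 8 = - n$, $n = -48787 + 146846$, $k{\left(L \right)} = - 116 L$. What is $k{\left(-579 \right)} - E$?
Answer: $655566$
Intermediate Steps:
$n = 98059$
$E = -588402$ ($E = -48 + 6 \left(\left(-1\right) 98059\right) = -48 + 6 \left(-98059\right) = -48 - 588354 = -588402$)
$k{\left(-579 \right)} - E = \left(-116\right) \left(-579\right) - -588402 = 67164 + 588402 = 655566$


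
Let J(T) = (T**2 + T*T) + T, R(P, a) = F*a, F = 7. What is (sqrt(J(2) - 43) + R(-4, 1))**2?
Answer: (7 + I*sqrt(33))**2 ≈ 16.0 + 80.424*I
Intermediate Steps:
R(P, a) = 7*a
J(T) = T + 2*T**2 (J(T) = (T**2 + T**2) + T = 2*T**2 + T = T + 2*T**2)
(sqrt(J(2) - 43) + R(-4, 1))**2 = (sqrt(2*(1 + 2*2) - 43) + 7*1)**2 = (sqrt(2*(1 + 4) - 43) + 7)**2 = (sqrt(2*5 - 43) + 7)**2 = (sqrt(10 - 43) + 7)**2 = (sqrt(-33) + 7)**2 = (I*sqrt(33) + 7)**2 = (7 + I*sqrt(33))**2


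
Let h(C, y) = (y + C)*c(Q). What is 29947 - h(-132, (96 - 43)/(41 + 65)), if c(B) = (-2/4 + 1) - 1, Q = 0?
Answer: 119525/4 ≈ 29881.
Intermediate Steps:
c(B) = -½ (c(B) = (-2*¼ + 1) - 1 = (-½ + 1) - 1 = ½ - 1 = -½)
h(C, y) = -C/2 - y/2 (h(C, y) = (y + C)*(-½) = (C + y)*(-½) = -C/2 - y/2)
29947 - h(-132, (96 - 43)/(41 + 65)) = 29947 - (-½*(-132) - (96 - 43)/(2*(41 + 65))) = 29947 - (66 - 53/(2*106)) = 29947 - (66 - ½*½) = 29947 - (66 - ¼) = 29947 - 1*263/4 = 29947 - 263/4 = 119525/4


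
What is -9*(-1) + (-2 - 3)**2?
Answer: 34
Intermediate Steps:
-9*(-1) + (-2 - 3)**2 = 9 + (-5)**2 = 9 + 25 = 34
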